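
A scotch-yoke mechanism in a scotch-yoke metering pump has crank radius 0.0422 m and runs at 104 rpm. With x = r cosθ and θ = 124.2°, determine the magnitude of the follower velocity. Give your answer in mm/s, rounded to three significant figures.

ω = 10.89 rad/s (from 104 rpm).
x = r cosθ ⇒ ẋ = −rω sinθ.
|v| = rω|sinθ| = 0.0422·10.89·|sin 124.2°| = 0.38012 m/s = 380.12 mm/s.

380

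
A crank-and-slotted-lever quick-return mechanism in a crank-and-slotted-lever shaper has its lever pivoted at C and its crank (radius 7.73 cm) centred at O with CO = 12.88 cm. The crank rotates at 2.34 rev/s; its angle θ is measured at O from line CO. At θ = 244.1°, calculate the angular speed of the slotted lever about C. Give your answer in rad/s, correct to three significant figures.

ω = 14.7 rad/s (from 2.34 rev/s).
Crank pin A relative to C: A = (d + r cosθ, r sinθ); lever angle φ = atan2(r sinθ, d + r cosθ).
Differentiating tanφ: φ̇ = rω(d cosθ + r)/(d² + r² + 2dr cosθ).
d² + r² + 2dr cosθ = |CA|² = 0.0138669 m²;  d cosθ + r = +0.02104 m.
|ω_lever| = |0.0773·14.7·+0.02104| / 0.0138669 = 1.7244 rad/s.

1.72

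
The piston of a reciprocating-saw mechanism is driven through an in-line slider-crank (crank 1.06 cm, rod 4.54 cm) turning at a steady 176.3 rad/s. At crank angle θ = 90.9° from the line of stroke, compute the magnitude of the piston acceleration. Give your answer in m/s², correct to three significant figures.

84.2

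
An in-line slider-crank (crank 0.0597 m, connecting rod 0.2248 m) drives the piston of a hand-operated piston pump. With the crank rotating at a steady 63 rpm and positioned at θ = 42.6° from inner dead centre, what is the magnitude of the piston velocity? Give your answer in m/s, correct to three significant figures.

ω = 2π·63/60 = 6.597 rad/s
For an in-line slider-crank, x = r cosθ + √(L² − r² sin²θ), so v = −rω sinθ·[1 + r cosθ/√(L² − r² sin²θ)].
With r = 0.0597 m, L = 0.2248 m, θ = 42.6°: √(L² − r² sin²θ) = 0.22114 m.
v = −0.0597·6.597·0.67688·[1 + 0.0597·0.73610/0.22114] = -0.31957 m/s.
|v| = 0.31957 m/s.

0.320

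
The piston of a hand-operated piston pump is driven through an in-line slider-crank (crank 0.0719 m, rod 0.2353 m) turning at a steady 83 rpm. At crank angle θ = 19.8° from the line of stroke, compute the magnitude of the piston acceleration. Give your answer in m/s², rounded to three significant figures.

ω = 2π·83/60 = 8.692 rad/s
x(θ) = r cosθ + √(L² − r² sin²θ); with ω constant, a = ω²·d²x/dθ².
d²x/dθ² = −r cosθ − r²(cos2θ)/√u − r⁴ sin²2θ/(4u^{3/2}),  u = L² − r² sin²θ = 0.0547729 m².
Substituting r = 0.0719 m, L = 0.2353 m, θ = 19.8°: d²x/dθ² = -0.084881 m.
a = ω²·d²x/dθ² = (8.692)²·(-0.084881) = -6.4124 m/s²;  |a| = 6.4124 m/s².

6.41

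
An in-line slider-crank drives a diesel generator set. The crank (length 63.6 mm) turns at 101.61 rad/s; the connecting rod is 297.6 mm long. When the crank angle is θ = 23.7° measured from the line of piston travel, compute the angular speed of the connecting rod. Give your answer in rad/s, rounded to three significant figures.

20.0

ω = 101.6 rad/s
The rod makes angle φ with the slider axis where L sinφ = r sinθ; differentiating, L cosφ·φ̇ = r ω cosθ.
L cosφ = √(L² − r² sin²θ) = 0.2965 m.
|ω_rod| = r ω |cosθ| / √(L² − r² sin²θ) = 0.0636·101.6·0.91566/0.2965 = 19.957 rad/s.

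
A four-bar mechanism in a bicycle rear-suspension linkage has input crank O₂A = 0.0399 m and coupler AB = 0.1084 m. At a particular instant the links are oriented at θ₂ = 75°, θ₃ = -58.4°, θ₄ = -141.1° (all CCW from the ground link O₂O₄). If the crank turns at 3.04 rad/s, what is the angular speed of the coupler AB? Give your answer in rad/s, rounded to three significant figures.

0.665

ω₂ = 3.04 rad/s
Differentiating the loop-closure r₂e^{iθ₂}+r₃e^{iθ₃}=r₁+r₄e^{iθ₄} gives r₂ω₂e^{iθ₂}+r₃ω₃e^{iθ₃}=r₄ω₄e^{iθ₄}.
Eliminating the other unknown: ω₃ = r₂ω₂ sin(θ₄−θ₂) / [r₃ sin(θ₃−θ₄)].
Numerator sine = +0.58920; denominator sine = +0.99189.
Result = 0.0399·3.04·(+0.58920) / (0.1084·(+0.99189)) = +0.66468 rad/s; magnitude 0.66468 rad/s.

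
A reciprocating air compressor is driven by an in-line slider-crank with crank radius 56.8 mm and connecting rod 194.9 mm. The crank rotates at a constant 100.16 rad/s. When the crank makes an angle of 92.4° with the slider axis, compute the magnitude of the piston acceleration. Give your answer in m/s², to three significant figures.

ω = 100.2 rad/s
x(θ) = r cosθ + √(L² − r² sin²θ); with ω constant, a = ω²·d²x/dθ².
d²x/dθ² = −r cosθ − r²(cos2θ)/√u − r⁴ sin²2θ/(4u^{3/2}),  u = L² − r² sin²θ = 0.0347654 m².
Substituting r = 0.0568 m, L = 0.1949 m, θ = 92.4°: d²x/dθ² = +0.019618 m.
a = ω²·d²x/dθ² = (100.2)²·(+0.019618) = +196.81 m/s²;  |a| = 196.81 m/s².

197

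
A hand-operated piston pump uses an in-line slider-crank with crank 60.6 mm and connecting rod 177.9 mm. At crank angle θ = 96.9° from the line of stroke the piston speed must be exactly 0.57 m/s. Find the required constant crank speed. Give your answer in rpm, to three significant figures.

For an in-line slider-crank, |v_piston| = rω|sinθ|·[1 + r cosθ/√(L² − r² sin²θ)].
With r = 0.0606 m, L = 0.1779 m, θ = 96.9°: the bracketed kinematic factor |dx/dθ| = 0.057545 m.
ω = v/|dx/dθ| = 0.57/0.057545 = 9.9053 rad/s.
N = 60ω/(2π) = 94.589 rpm.

94.6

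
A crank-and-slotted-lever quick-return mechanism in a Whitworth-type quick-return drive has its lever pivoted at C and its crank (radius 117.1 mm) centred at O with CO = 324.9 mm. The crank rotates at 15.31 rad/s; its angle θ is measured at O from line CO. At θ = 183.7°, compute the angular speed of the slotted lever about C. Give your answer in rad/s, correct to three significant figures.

8.57

ω = 15.31 rad/s
Crank pin A relative to C: A = (d + r cosθ, r sinθ); lever angle φ = atan2(r sinθ, d + r cosθ).
Differentiating tanφ: φ̇ = rω(d cosθ + r)/(d² + r² + 2dr cosθ).
d² + r² + 2dr cosθ = |CA|² = 0.0433394 m²;  d cosθ + r = -0.20712 m.
|ω_lever| = |0.1171·15.31·-0.20712| / 0.0433394 = 8.5679 rad/s.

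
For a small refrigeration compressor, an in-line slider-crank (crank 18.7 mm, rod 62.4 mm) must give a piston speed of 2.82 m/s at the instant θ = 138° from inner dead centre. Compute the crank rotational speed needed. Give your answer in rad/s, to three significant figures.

292

For an in-line slider-crank, |v_piston| = rω|sinθ|·[1 + r cosθ/√(L² − r² sin²θ)].
With r = 0.0187 m, L = 0.0624 m, θ = 138°: the bracketed kinematic factor |dx/dθ| = 0.0096683 m.
ω = v/|dx/dθ| = 2.82/0.0096683 = 291.67 rad/s.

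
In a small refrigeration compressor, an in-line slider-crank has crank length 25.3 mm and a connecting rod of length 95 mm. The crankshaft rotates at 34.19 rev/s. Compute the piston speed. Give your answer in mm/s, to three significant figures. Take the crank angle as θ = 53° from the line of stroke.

5050

ω = 2π·34.2 = 214.8 rad/s
For an in-line slider-crank, x = r cosθ + √(L² − r² sin²θ), so v = −rω sinθ·[1 + r cosθ/√(L² − r² sin²θ)].
With r = 0.0253 m, L = 0.095 m, θ = 53°: √(L² − r² sin²θ) = 0.092826 m.
v = −0.0253·214.8·0.79864·[1 + 0.0253·0.60182/0.092826] = -5.0526 m/s.
|v| = 5.0526 m/s = 5052.6 mm/s.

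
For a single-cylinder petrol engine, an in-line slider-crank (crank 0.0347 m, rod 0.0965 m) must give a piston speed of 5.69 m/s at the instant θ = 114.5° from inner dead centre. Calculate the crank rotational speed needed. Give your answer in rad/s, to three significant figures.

214

For an in-line slider-crank, |v_piston| = rω|sinθ|·[1 + r cosθ/√(L² − r² sin²θ)].
With r = 0.0347 m, L = 0.0965 m, θ = 114.5°: the bracketed kinematic factor |dx/dθ| = 0.026593 m.
ω = v/|dx/dθ| = 5.69/0.026593 = 213.97 rad/s.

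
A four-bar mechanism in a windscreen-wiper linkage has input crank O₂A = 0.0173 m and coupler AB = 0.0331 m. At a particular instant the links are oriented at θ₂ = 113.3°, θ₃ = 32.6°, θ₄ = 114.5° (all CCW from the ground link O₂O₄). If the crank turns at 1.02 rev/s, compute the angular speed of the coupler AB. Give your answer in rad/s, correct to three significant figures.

ω₂ = 6.409 rad/s (from 1.02 rev/s).
Differentiating the loop-closure r₂e^{iθ₂}+r₃e^{iθ₃}=r₁+r₄e^{iθ₄} gives r₂ω₂e^{iθ₂}+r₃ω₃e^{iθ₃}=r₄ω₄e^{iθ₄}.
Eliminating the other unknown: ω₃ = r₂ω₂ sin(θ₄−θ₂) / [r₃ sin(θ₃−θ₄)].
Numerator sine = +0.02094; denominator sine = -0.99002.
Result = 0.0173·6.409·(+0.02094) / (0.0331·(-0.99002)) = -0.070856 rad/s; magnitude 0.070856 rad/s.

0.0709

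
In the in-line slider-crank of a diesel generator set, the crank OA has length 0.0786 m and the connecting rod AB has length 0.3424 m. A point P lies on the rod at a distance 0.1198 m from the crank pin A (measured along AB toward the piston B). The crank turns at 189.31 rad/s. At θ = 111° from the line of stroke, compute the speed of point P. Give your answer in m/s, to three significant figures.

ω = 189.3 rad/s.  Crank-pin speed |V_A| = rω = 14.88 m/s, perpendicular to OA.
Rod angle: sinφ = −(r/L) sinθ ⇒ φ = -12.375°; ω_rod = −rω cosθ/√(L²−r²sin²θ) = +15.944 rad/s.
V_P = V_A + ω_rod × AP, with AP = 0.1198 m along the rod.
Components: V_Px = −rω sinθ − a·ω_rod·sinφ = -13.482 m/s;  V_Py = rω cosθ + a·ω_rod·cosφ = -3.4667 m/s.
|V_P| = √(V_Px² + V_Py²) = 13.921 m/s.

13.9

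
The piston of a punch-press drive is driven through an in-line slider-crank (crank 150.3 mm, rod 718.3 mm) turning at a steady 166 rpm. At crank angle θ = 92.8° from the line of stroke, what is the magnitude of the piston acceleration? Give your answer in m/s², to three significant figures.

ω = 2π·166/60 = 17.38 rad/s
x(θ) = r cosθ + √(L² − r² sin²θ); with ω constant, a = ω²·d²x/dθ².
d²x/dθ² = −r cosθ − r²(cos2θ)/√u − r⁴ sin²2θ/(4u^{3/2}),  u = L² − r² sin²θ = 0.493419 m².
Substituting r = 0.1503 m, L = 0.7183 m, θ = 92.8°: d²x/dθ² = +0.039345 m.
a = ω²·d²x/dθ² = (17.38)²·(+0.039345) = +11.889 m/s²;  |a| = 11.889 m/s².

11.9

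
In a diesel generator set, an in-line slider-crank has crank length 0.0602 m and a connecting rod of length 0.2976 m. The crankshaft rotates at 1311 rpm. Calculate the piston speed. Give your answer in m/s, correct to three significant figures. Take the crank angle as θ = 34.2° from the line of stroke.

ω = 2π·1311/60 = 137.3 rad/s
For an in-line slider-crank, x = r cosθ + √(L² − r² sin²θ), so v = −rω sinθ·[1 + r cosθ/√(L² − r² sin²θ)].
With r = 0.0602 m, L = 0.2976 m, θ = 34.2°: √(L² − r² sin²θ) = 0.29567 m.
v = −0.0602·137.3·0.56208·[1 + 0.0602·0.82708/0.29567] = -5.4277 m/s.
|v| = 5.4277 m/s.

5.43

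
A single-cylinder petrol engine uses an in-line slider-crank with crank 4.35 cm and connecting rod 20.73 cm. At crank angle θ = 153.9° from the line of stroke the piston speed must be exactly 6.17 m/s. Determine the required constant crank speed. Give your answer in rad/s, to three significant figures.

For an in-line slider-crank, |v_piston| = rω|sinθ|·[1 + r cosθ/√(L² − r² sin²θ)].
With r = 0.0435 m, L = 0.2073 m, θ = 153.9°: the bracketed kinematic factor |dx/dθ| = 0.015516 m.
ω = v/|dx/dθ| = 6.17/0.015516 = 397.66 rad/s.

398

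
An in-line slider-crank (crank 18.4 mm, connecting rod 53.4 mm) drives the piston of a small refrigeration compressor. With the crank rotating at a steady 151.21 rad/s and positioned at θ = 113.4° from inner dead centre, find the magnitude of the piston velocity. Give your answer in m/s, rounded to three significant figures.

ω = 151.2 rad/s
For an in-line slider-crank, x = r cosθ + √(L² − r² sin²θ), so v = −rω sinθ·[1 + r cosθ/√(L² − r² sin²θ)].
With r = 0.0184 m, L = 0.0534 m, θ = 113.4°: √(L² − r² sin²θ) = 0.05066 m.
v = −0.0184·151.2·0.91775·[1 + 0.0184·-0.39715/0.05066] = -2.1851 m/s.
|v| = 2.1851 m/s.

2.19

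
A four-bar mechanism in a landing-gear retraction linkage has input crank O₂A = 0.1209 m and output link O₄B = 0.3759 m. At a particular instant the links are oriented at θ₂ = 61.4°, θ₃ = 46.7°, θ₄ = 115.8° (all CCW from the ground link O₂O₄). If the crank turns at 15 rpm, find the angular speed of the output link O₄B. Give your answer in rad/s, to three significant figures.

ω₂ = 1.571 rad/s (from 15 rpm).
Differentiating the loop-closure r₂e^{iθ₂}+r₃e^{iθ₃}=r₁+r₄e^{iθ₄} gives r₂ω₂e^{iθ₂}+r₃ω₃e^{iθ₃}=r₄ω₄e^{iθ₄}.
Eliminating the other unknown: ω₄ = r₂ω₂ sin(θ₂−θ₃) / [r₄ sin(θ₄−θ₃)].
Numerator sine = +0.25376; denominator sine = +0.93420.
Result = 0.1209·1.571·(+0.25376) / (0.3759·(+0.93420)) = +0.13723 rad/s; magnitude 0.13723 rad/s.

0.137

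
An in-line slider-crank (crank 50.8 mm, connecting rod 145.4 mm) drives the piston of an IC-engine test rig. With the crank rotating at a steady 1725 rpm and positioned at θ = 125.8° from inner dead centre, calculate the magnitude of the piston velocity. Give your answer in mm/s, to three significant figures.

5860

ω = 2π·1725/60 = 180.6 rad/s
For an in-line slider-crank, x = r cosθ + √(L² − r² sin²θ), so v = −rω sinθ·[1 + r cosθ/√(L² − r² sin²θ)].
With r = 0.0508 m, L = 0.1454 m, θ = 125.8°: √(L² − r² sin²θ) = 0.13944 m.
v = −0.0508·180.6·0.81106·[1 + 0.0508·-0.58496/0.13944] = -5.8567 m/s.
|v| = 5.8567 m/s = 5856.7 mm/s.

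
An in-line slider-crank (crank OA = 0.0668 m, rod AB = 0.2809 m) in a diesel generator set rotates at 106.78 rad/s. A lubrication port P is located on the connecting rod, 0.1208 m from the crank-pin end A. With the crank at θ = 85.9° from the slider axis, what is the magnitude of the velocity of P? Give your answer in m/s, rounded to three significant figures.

ω = 106.8 rad/s.  Crank-pin speed |V_A| = rω = 7.1329 m/s, perpendicular to OA.
Rod angle: sinφ = −(r/L) sinθ ⇒ φ = -13.721°; ω_rod = −rω cosθ/√(L²−r²sin²θ) = -1.8689 rad/s.
V_P = V_A + ω_rod × AP, with AP = 0.1208 m along the rod.
Components: V_Px = −rω sinθ − a·ω_rod·sinφ = -7.1682 m/s;  V_Py = rω cosθ + a·ω_rod·cosφ = +0.29067 m/s.
|V_P| = √(V_Px² + V_Py²) = 7.1741 m/s.

7.17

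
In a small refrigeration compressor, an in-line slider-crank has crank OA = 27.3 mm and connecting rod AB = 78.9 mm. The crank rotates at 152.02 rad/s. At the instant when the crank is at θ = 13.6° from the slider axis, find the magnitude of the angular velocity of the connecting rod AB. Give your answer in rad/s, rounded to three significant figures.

ω = 152 rad/s
The rod makes angle φ with the slider axis where L sinφ = r sinθ; differentiating, L cosφ·φ̇ = r ω cosθ.
L cosφ = √(L² − r² sin²θ) = 0.078638 m.
|ω_rod| = r ω |cosθ| / √(L² − r² sin²θ) = 0.0273·152·0.97196/0.078638 = 51.295 rad/s.

51.3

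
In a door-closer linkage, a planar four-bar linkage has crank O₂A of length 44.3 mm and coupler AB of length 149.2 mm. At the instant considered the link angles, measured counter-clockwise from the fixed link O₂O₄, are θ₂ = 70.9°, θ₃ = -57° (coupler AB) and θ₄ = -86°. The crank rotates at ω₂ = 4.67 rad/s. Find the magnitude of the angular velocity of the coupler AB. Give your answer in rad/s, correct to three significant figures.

ω₂ = 4.67 rad/s
Differentiating the loop-closure r₂e^{iθ₂}+r₃e^{iθ₃}=r₁+r₄e^{iθ₄} gives r₂ω₂e^{iθ₂}+r₃ω₃e^{iθ₃}=r₄ω₄e^{iθ₄}.
Eliminating the other unknown: ω₃ = r₂ω₂ sin(θ₄−θ₂) / [r₃ sin(θ₃−θ₄)].
Numerator sine = -0.39234; denominator sine = +0.48481.
Result = 0.0443·4.67·(-0.39234) / (0.1492·(+0.48481)) = -1.1221 rad/s; magnitude 1.1221 rad/s.

1.12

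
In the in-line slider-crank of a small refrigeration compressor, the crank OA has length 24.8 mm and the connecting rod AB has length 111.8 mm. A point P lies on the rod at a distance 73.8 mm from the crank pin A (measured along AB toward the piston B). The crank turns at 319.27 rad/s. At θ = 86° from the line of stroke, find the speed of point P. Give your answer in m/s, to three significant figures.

7.98

ω = 319.3 rad/s.  Crank-pin speed |V_A| = rω = 7.9179 m/s, perpendicular to OA.
Rod angle: sinφ = −(r/L) sinθ ⇒ φ = -12.784°; ω_rod = −rω cosθ/√(L²−r²sin²θ) = -5.0659 rad/s.
V_P = V_A + ω_rod × AP, with AP = 0.0738 m along the rod.
Components: V_Px = −rω sinθ − a·ω_rod·sinφ = -7.9813 m/s;  V_Py = rω cosθ + a·ω_rod·cosφ = +0.18773 m/s.
|V_P| = √(V_Px² + V_Py²) = 7.9835 m/s.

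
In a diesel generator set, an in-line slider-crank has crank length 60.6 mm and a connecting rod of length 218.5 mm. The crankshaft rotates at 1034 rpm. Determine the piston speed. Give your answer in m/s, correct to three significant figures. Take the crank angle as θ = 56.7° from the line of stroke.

ω = 2π·1034/60 = 108.3 rad/s
For an in-line slider-crank, x = r cosθ + √(L² − r² sin²θ), so v = −rω sinθ·[1 + r cosθ/√(L² − r² sin²θ)].
With r = 0.0606 m, L = 0.2185 m, θ = 56.7°: √(L² − r² sin²θ) = 0.21255 m.
v = −0.0606·108.3·0.83581·[1 + 0.0606·0.54902/0.21255] = -6.3429 m/s.
|v| = 6.3429 m/s.

6.34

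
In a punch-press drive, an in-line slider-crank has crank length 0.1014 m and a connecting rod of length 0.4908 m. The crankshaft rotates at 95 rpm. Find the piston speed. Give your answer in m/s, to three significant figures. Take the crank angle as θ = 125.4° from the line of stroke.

0.722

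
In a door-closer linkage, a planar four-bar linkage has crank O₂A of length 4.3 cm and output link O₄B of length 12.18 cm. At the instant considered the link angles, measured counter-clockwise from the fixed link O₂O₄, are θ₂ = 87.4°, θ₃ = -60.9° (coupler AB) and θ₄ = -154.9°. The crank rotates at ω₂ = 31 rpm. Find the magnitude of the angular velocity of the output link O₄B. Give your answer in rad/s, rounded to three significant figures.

0.604

ω₂ = 3.246 rad/s (from 31 rpm).
Differentiating the loop-closure r₂e^{iθ₂}+r₃e^{iθ₃}=r₁+r₄e^{iθ₄} gives r₂ω₂e^{iθ₂}+r₃ω₃e^{iθ₃}=r₄ω₄e^{iθ₄}.
Eliminating the other unknown: ω₄ = r₂ω₂ sin(θ₂−θ₃) / [r₄ sin(θ₄−θ₃)].
Numerator sine = +0.52547; denominator sine = -0.99756.
Result = 0.043·3.246·(+0.52547) / (0.1218·(-0.99756)) = -0.6037 rad/s; magnitude 0.6037 rad/s.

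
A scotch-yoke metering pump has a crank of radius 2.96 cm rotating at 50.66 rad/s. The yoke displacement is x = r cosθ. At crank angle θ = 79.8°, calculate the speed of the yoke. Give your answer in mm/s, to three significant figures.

ω = 50.66 rad/s
x = r cosθ ⇒ ẋ = −rω sinθ.
|v| = rω|sinθ| = 0.0296·50.66·|sin 79.8°| = 1.4758 m/s = 1475.8 mm/s.

1480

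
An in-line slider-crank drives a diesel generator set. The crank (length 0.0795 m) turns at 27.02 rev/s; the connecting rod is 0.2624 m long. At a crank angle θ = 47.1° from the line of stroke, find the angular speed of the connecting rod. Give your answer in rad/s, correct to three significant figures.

35.9

ω = 169.8 rad/s (converted from 27.02 rev/s).
The rod makes angle φ with the slider axis where L sinφ = r sinθ; differentiating, L cosφ·φ̇ = r ω cosθ.
L cosφ = √(L² − r² sin²θ) = 0.25586 m.
|ω_rod| = r ω |cosθ| / √(L² − r² sin²θ) = 0.0795·169.8·0.68072/0.25586 = 35.909 rad/s.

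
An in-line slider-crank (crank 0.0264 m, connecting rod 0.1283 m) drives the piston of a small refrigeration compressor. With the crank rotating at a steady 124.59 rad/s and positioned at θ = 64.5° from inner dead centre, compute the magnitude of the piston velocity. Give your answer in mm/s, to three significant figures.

3240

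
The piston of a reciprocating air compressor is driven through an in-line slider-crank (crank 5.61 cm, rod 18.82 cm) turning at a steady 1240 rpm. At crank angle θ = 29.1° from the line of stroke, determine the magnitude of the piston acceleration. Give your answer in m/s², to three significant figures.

981

ω = 2π·1240/60 = 129.9 rad/s
x(θ) = r cosθ + √(L² − r² sin²θ); with ω constant, a = ω²·d²x/dθ².
d²x/dθ² = −r cosθ − r²(cos2θ)/√u − r⁴ sin²2θ/(4u^{3/2}),  u = L² − r² sin²θ = 0.0346749 m².
Substituting r = 0.0561 m, L = 0.1882 m, θ = 29.1°: d²x/dθ² = -0.058202 m.
a = ω²·d²x/dθ² = (129.9)²·(-0.058202) = -981.38 m/s²;  |a| = 981.38 m/s².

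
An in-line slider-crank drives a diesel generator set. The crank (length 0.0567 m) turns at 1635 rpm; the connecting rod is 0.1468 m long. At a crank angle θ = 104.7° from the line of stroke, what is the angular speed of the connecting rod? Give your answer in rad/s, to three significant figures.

18.1

ω = 171.2 rad/s (converted from 1635 rpm).
The rod makes angle φ with the slider axis where L sinφ = r sinθ; differentiating, L cosφ·φ̇ = r ω cosθ.
L cosφ = √(L² − r² sin²θ) = 0.13617 m.
|ω_rod| = r ω |cosθ| / √(L² − r² sin²θ) = 0.0567·171.2·0.25376/0.13617 = 18.091 rad/s.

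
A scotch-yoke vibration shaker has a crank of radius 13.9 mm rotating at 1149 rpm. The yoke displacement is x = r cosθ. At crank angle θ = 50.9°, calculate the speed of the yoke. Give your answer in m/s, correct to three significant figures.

1.30

ω = 120.3 rad/s (from 1149 rpm).
x = r cosθ ⇒ ẋ = −rω sinθ.
|v| = rω|sinθ| = 0.0139·120.3·|sin 50.9°| = 1.2979 m/s.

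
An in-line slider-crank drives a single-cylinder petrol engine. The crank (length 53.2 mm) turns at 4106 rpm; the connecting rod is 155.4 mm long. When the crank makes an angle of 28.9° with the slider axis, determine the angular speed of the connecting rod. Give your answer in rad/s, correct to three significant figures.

131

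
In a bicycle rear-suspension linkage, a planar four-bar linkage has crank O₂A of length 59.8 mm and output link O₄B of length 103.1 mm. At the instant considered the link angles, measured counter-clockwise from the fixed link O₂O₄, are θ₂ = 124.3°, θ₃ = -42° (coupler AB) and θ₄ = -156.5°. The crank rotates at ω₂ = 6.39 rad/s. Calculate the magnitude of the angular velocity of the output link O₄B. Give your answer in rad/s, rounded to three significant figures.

ω₂ = 6.39 rad/s
Differentiating the loop-closure r₂e^{iθ₂}+r₃e^{iθ₃}=r₁+r₄e^{iθ₄} gives r₂ω₂e^{iθ₂}+r₃ω₃e^{iθ₃}=r₄ω₄e^{iθ₄}.
Eliminating the other unknown: ω₄ = r₂ω₂ sin(θ₂−θ₃) / [r₄ sin(θ₄−θ₃)].
Numerator sine = +0.23684; denominator sine = -0.90996.
Result = 0.0598·6.39·(+0.23684) / (0.1031·(-0.90996)) = -0.96466 rad/s; magnitude 0.96466 rad/s.

0.965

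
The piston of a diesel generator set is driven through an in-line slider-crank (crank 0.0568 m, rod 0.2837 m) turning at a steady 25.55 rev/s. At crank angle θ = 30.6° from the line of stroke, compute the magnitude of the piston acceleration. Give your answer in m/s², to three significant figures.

1400

ω = 2π·25.6 = 160.5 rad/s
x(θ) = r cosθ + √(L² − r² sin²θ); with ω constant, a = ω²·d²x/dθ².
d²x/dθ² = −r cosθ − r²(cos2θ)/√u − r⁴ sin²2θ/(4u^{3/2}),  u = L² − r² sin²θ = 0.0796497 m².
Substituting r = 0.0568 m, L = 0.2837 m, θ = 30.6°: d²x/dθ² = -0.054486 m.
a = ω²·d²x/dθ² = (160.5)²·(-0.054486) = -1404.2 m/s²;  |a| = 1404.2 m/s².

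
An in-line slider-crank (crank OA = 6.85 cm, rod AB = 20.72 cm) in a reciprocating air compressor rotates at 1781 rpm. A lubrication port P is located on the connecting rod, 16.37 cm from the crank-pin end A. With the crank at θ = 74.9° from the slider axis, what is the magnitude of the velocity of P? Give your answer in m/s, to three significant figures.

ω = 186.5 rad/s.  Crank-pin speed |V_A| = rω = 12.776 m/s, perpendicular to OA.
Rod angle: sinφ = −(r/L) sinθ ⇒ φ = -18.614°; ω_rod = −rω cosθ/√(L²−r²sin²θ) = -16.949 rad/s.
V_P = V_A + ω_rod × AP, with AP = 0.1637 m along the rod.
Components: V_Px = −rω sinθ − a·ω_rod·sinφ = -13.22 m/s;  V_Py = rω cosθ + a·ω_rod·cosφ = +0.69871 m/s.
|V_P| = √(V_Px² + V_Py²) = 13.239 m/s.

13.2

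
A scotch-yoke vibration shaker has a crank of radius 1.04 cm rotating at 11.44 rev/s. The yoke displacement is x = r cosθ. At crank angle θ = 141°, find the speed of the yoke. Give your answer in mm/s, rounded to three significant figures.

ω = 71.88 rad/s (from 11.44 rev/s).
x = r cosθ ⇒ ẋ = −rω sinθ.
|v| = rω|sinθ| = 0.0104·71.88·|sin 141°| = 0.47045 m/s = 470.45 mm/s.

470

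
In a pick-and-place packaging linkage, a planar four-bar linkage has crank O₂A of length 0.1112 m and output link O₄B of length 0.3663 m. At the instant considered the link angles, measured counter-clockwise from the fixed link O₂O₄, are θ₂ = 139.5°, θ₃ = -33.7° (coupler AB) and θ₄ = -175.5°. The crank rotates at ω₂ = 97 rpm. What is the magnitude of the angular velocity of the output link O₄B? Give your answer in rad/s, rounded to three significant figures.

ω₂ = 10.16 rad/s (from 97 rpm).
Differentiating the loop-closure r₂e^{iθ₂}+r₃e^{iθ₃}=r₁+r₄e^{iθ₄} gives r₂ω₂e^{iθ₂}+r₃ω₃e^{iθ₃}=r₄ω₄e^{iθ₄}.
Eliminating the other unknown: ω₄ = r₂ω₂ sin(θ₂−θ₃) / [r₄ sin(θ₄−θ₃)].
Numerator sine = +0.11840; denominator sine = -0.61841.
Result = 0.1112·10.16·(+0.11840) / (0.3663·(-0.61841)) = -0.59042 rad/s; magnitude 0.59042 rad/s.

0.590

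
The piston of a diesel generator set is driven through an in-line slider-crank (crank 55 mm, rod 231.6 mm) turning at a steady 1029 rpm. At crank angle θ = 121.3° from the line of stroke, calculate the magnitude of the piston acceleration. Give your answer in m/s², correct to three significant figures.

401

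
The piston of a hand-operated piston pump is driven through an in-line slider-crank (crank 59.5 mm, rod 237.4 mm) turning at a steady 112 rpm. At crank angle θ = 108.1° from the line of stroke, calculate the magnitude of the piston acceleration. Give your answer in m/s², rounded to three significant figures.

ω = 2π·112/60 = 11.73 rad/s
x(θ) = r cosθ + √(L² − r² sin²θ); with ω constant, a = ω²·d²x/dθ².
d²x/dθ² = −r cosθ − r²(cos2θ)/√u − r⁴ sin²2θ/(4u^{3/2}),  u = L² − r² sin²θ = 0.0531602 m².
Substituting r = 0.0595 m, L = 0.2374 m, θ = 108.1°: d²x/dθ² = +0.030787 m.
a = ω²·d²x/dθ² = (11.73)²·(+0.030787) = +4.235 m/s²;  |a| = 4.235 m/s².

4.24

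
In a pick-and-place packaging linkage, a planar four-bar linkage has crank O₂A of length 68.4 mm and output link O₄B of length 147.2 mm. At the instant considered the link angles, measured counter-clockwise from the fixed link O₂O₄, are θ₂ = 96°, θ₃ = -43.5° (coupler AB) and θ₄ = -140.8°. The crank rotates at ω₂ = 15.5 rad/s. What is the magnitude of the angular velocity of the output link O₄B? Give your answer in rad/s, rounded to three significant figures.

ω₂ = 15.5 rad/s
Differentiating the loop-closure r₂e^{iθ₂}+r₃e^{iθ₃}=r₁+r₄e^{iθ₄} gives r₂ω₂e^{iθ₂}+r₃ω₃e^{iθ₃}=r₄ω₄e^{iθ₄}.
Eliminating the other unknown: ω₄ = r₂ω₂ sin(θ₂−θ₃) / [r₄ sin(θ₄−θ₃)].
Numerator sine = +0.64945; denominator sine = -0.99189.
Result = 0.0684·15.5·(+0.64945) / (0.1472·(-0.99189)) = -4.7158 rad/s; magnitude 4.7158 rad/s.

4.72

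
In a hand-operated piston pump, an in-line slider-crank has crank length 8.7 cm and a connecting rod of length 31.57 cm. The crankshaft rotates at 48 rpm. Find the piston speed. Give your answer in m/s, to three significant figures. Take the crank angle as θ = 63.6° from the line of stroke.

ω = 2π·48/60 = 5.027 rad/s
For an in-line slider-crank, x = r cosθ + √(L² − r² sin²θ), so v = −rω sinθ·[1 + r cosθ/√(L² − r² sin²θ)].
With r = 0.087 m, L = 0.3157 m, θ = 63.6°: √(L² − r² sin²θ) = 0.30593 m.
v = −0.087·5.027·0.89571·[1 + 0.087·0.44464/0.30593] = -0.44123 m/s.
|v| = 0.44123 m/s.

0.441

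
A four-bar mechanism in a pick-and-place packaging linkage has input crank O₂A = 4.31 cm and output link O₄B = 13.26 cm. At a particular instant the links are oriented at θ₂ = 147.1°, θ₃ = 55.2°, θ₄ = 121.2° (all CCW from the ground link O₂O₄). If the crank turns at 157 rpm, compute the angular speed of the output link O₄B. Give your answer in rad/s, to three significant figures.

ω₂ = 16.44 rad/s (from 157 rpm).
Differentiating the loop-closure r₂e^{iθ₂}+r₃e^{iθ₃}=r₁+r₄e^{iθ₄} gives r₂ω₂e^{iθ₂}+r₃ω₃e^{iθ₃}=r₄ω₄e^{iθ₄}.
Eliminating the other unknown: ω₄ = r₂ω₂ sin(θ₂−θ₃) / [r₄ sin(θ₄−θ₃)].
Numerator sine = +0.99945; denominator sine = +0.91355.
Result = 0.0431·16.44·(+0.99945) / (0.1326·(+0.91355)) = +5.8465 rad/s; magnitude 5.8465 rad/s.

5.85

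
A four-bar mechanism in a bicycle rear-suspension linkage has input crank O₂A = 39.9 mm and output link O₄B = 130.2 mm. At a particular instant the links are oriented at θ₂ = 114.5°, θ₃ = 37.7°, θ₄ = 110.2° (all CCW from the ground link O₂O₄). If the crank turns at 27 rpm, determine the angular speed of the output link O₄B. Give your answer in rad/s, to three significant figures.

ω₂ = 2.827 rad/s (from 27 rpm).
Differentiating the loop-closure r₂e^{iθ₂}+r₃e^{iθ₃}=r₁+r₄e^{iθ₄} gives r₂ω₂e^{iθ₂}+r₃ω₃e^{iθ₃}=r₄ω₄e^{iθ₄}.
Eliminating the other unknown: ω₄ = r₂ω₂ sin(θ₂−θ₃) / [r₄ sin(θ₄−θ₃)].
Numerator sine = +0.97358; denominator sine = +0.95372.
Result = 0.0399·2.827·(+0.97358) / (0.1302·(+0.95372)) = +0.88452 rad/s; magnitude 0.88452 rad/s.

0.885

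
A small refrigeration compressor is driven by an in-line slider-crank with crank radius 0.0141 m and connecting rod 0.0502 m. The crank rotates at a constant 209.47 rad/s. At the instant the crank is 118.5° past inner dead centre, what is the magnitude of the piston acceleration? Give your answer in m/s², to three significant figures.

390

ω = 209.5 rad/s
x(θ) = r cosθ + √(L² − r² sin²θ); with ω constant, a = ω²·d²x/dθ².
d²x/dθ² = −r cosθ − r²(cos2θ)/√u − r⁴ sin²2θ/(4u^{3/2}),  u = L² − r² sin²θ = 0.0023665 m².
Substituting r = 0.0141 m, L = 0.0502 m, θ = 118.5°: d²x/dθ² = +0.0088934 m.
a = ω²·d²x/dθ² = (209.5)²·(+0.0088934) = +390.22 m/s²;  |a| = 390.22 m/s².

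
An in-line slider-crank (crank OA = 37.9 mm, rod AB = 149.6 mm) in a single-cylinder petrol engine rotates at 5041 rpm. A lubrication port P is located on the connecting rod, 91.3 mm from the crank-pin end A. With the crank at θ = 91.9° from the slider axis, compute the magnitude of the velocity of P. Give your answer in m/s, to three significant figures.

19.9

ω = 527.9 rad/s.  Crank-pin speed |V_A| = rω = 20.007 m/s, perpendicular to OA.
Rod angle: sinφ = −(r/L) sinθ ⇒ φ = -14.667°; ω_rod = −rω cosθ/√(L²−r²sin²θ) = +4.5834 rad/s.
V_P = V_A + ω_rod × AP, with AP = 0.0913 m along the rod.
Components: V_Px = −rω sinθ − a·ω_rod·sinφ = -19.89 m/s;  V_Py = rω cosθ + a·ω_rod·cosφ = -0.25851 m/s.
|V_P| = √(V_Px² + V_Py²) = 19.892 m/s.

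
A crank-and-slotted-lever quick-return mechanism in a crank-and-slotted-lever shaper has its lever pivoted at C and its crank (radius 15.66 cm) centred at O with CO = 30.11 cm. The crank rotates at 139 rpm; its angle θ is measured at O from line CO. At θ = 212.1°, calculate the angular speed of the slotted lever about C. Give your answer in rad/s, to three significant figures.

6.36

ω = 14.56 rad/s (from 139 rpm).
Crank pin A relative to C: A = (d + r cosθ, r sinθ); lever angle φ = atan2(r sinθ, d + r cosθ).
Differentiating tanφ: φ̇ = rω(d cosθ + r)/(d² + r² + 2dr cosθ).
d² + r² + 2dr cosθ = |CA|² = 0.0352973 m²;  d cosθ + r = -0.098468 m.
|ω_lever| = |0.1566·14.56·-0.098468| / 0.0352973 = 6.359 rad/s.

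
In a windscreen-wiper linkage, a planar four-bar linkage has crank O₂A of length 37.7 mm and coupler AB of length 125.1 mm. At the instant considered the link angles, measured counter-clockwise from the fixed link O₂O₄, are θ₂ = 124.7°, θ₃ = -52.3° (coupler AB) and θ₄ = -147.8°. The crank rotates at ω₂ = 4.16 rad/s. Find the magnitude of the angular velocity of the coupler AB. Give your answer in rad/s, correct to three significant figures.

ω₂ = 4.16 rad/s
Differentiating the loop-closure r₂e^{iθ₂}+r₃e^{iθ₃}=r₁+r₄e^{iθ₄} gives r₂ω₂e^{iθ₂}+r₃ω₃e^{iθ₃}=r₄ω₄e^{iθ₄}.
Eliminating the other unknown: ω₃ = r₂ω₂ sin(θ₄−θ₂) / [r₃ sin(θ₃−θ₄)].
Numerator sine = +0.99905; denominator sine = +0.99540.
Result = 0.0377·4.16·(+0.99905) / (0.1251·(+0.99540)) = +1.2583 rad/s; magnitude 1.2583 rad/s.

1.26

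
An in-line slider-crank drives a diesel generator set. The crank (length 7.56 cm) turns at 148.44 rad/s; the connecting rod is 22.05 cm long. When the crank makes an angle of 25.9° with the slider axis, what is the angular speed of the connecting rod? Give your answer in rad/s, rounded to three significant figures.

46.3

ω = 148.4 rad/s
The rod makes angle φ with the slider axis where L sinφ = r sinθ; differentiating, L cosφ·φ̇ = r ω cosθ.
L cosφ = √(L² − r² sin²θ) = 0.21801 m.
|ω_rod| = r ω |cosθ| / √(L² − r² sin²θ) = 0.0756·148.4·0.89956/0.21801 = 46.304 rad/s.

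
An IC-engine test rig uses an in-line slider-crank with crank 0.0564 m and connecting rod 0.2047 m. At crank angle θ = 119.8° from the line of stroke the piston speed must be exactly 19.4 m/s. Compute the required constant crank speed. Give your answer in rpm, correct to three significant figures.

For an in-line slider-crank, |v_piston| = rω|sinθ|·[1 + r cosθ/√(L² − r² sin²θ)].
With r = 0.0564 m, L = 0.2047 m, θ = 119.8°: the bracketed kinematic factor |dx/dθ| = 0.04204 m.
ω = v/|dx/dθ| = 19.4/0.04204 = 461.46 rad/s.
N = 60ω/(2π) = 4406.6 rpm.

4410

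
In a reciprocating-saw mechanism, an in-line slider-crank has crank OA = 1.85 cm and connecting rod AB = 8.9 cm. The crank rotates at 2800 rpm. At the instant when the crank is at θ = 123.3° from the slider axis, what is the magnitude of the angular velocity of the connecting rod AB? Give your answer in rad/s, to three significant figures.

34.0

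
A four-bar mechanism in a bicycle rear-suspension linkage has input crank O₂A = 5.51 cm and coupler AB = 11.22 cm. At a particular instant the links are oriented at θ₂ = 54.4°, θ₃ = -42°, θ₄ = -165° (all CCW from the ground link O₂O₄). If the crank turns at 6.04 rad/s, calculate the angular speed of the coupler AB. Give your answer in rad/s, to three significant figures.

2.24

ω₂ = 6.04 rad/s
Differentiating the loop-closure r₂e^{iθ₂}+r₃e^{iθ₃}=r₁+r₄e^{iθ₄} gives r₂ω₂e^{iθ₂}+r₃ω₃e^{iθ₃}=r₄ω₄e^{iθ₄}.
Eliminating the other unknown: ω₃ = r₂ω₂ sin(θ₄−θ₂) / [r₃ sin(θ₃−θ₄)].
Numerator sine = +0.63473; denominator sine = +0.83867.
Result = 0.0551·6.04·(+0.63473) / (0.1122·(+0.83867)) = +2.2449 rad/s; magnitude 2.2449 rad/s.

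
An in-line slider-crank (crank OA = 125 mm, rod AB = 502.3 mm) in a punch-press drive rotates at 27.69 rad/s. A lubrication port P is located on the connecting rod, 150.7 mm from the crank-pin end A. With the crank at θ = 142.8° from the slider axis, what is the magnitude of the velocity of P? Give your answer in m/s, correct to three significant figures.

2.76

ω = 27.69 rad/s.  Crank-pin speed |V_A| = rω = 3.4613 m/s, perpendicular to OA.
Rod angle: sinφ = −(r/L) sinθ ⇒ φ = -8.653°; ω_rod = −rω cosθ/√(L²−r²sin²θ) = +5.5519 rad/s.
V_P = V_A + ω_rod × AP, with AP = 0.1507 m along the rod.
Components: V_Px = −rω sinθ − a·ω_rod·sinφ = -1.9668 m/s;  V_Py = rω cosθ + a·ω_rod·cosφ = -1.9298 m/s.
|V_P| = √(V_Px² + V_Py²) = 2.7555 m/s.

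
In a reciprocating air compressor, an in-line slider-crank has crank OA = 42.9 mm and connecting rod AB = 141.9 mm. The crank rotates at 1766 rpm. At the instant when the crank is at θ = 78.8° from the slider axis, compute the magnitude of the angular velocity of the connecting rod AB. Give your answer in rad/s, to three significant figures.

11.4

ω = 184.9 rad/s (converted from 1766 rpm).
The rod makes angle φ with the slider axis where L sinφ = r sinθ; differentiating, L cosφ·φ̇ = r ω cosθ.
L cosφ = √(L² − r² sin²θ) = 0.13552 m.
|ω_rod| = r ω |cosθ| / √(L² − r² sin²θ) = 0.0429·184.9·0.19423/0.13552 = 11.371 rad/s.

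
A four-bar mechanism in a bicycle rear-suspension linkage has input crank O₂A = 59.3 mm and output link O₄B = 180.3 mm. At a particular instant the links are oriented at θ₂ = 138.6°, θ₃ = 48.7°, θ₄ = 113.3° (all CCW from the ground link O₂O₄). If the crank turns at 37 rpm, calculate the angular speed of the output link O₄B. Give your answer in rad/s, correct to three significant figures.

1.41

ω₂ = 3.875 rad/s (from 37 rpm).
Differentiating the loop-closure r₂e^{iθ₂}+r₃e^{iθ₃}=r₁+r₄e^{iθ₄} gives r₂ω₂e^{iθ₂}+r₃ω₃e^{iθ₃}=r₄ω₄e^{iθ₄}.
Eliminating the other unknown: ω₄ = r₂ω₂ sin(θ₂−θ₃) / [r₄ sin(θ₄−θ₃)].
Numerator sine = +1.00000; denominator sine = +0.90334.
Result = 0.0593·3.875·(+1.00000) / (0.1803·(+0.90334)) = +1.4107 rad/s; magnitude 1.4107 rad/s.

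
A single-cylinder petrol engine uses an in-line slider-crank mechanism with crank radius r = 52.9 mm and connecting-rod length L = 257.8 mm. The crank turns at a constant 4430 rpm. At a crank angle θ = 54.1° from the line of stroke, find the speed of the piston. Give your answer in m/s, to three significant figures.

22.3

ω = 2π·4430/60 = 463.9 rad/s
For an in-line slider-crank, x = r cosθ + √(L² − r² sin²θ), so v = −rω sinθ·[1 + r cosθ/√(L² − r² sin²θ)].
With r = 0.0529 m, L = 0.2578 m, θ = 54.1°: √(L² − r² sin²θ) = 0.25421 m.
v = −0.0529·463.9·0.81004·[1 + 0.0529·0.58637/0.25421] = -22.305 m/s.
|v| = 22.305 m/s.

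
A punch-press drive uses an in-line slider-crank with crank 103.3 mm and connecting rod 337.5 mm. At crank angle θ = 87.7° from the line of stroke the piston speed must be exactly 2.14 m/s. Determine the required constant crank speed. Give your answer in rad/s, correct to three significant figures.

20.5

For an in-line slider-crank, |v_piston| = rω|sinθ|·[1 + r cosθ/√(L² − r² sin²θ)].
With r = 0.1033 m, L = 0.3375 m, θ = 87.7°: the bracketed kinematic factor |dx/dθ| = 0.10455 m.
ω = v/|dx/dθ| = 2.14/0.10455 = 20.469 rad/s.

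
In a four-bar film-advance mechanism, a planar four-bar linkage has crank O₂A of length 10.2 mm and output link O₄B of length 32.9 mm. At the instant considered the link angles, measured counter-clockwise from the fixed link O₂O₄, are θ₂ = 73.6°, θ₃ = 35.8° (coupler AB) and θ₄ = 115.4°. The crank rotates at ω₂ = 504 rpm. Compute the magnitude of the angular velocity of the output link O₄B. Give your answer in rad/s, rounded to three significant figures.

ω₂ = 52.78 rad/s (from 504 rpm).
Differentiating the loop-closure r₂e^{iθ₂}+r₃e^{iθ₃}=r₁+r₄e^{iθ₄} gives r₂ω₂e^{iθ₂}+r₃ω₃e^{iθ₃}=r₄ω₄e^{iθ₄}.
Eliminating the other unknown: ω₄ = r₂ω₂ sin(θ₂−θ₃) / [r₄ sin(θ₄−θ₃)].
Numerator sine = +0.61291; denominator sine = +0.98357.
Result = 0.0102·52.78·(+0.61291) / (0.0329·(+0.98357)) = +10.197 rad/s; magnitude 10.197 rad/s.

10.2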